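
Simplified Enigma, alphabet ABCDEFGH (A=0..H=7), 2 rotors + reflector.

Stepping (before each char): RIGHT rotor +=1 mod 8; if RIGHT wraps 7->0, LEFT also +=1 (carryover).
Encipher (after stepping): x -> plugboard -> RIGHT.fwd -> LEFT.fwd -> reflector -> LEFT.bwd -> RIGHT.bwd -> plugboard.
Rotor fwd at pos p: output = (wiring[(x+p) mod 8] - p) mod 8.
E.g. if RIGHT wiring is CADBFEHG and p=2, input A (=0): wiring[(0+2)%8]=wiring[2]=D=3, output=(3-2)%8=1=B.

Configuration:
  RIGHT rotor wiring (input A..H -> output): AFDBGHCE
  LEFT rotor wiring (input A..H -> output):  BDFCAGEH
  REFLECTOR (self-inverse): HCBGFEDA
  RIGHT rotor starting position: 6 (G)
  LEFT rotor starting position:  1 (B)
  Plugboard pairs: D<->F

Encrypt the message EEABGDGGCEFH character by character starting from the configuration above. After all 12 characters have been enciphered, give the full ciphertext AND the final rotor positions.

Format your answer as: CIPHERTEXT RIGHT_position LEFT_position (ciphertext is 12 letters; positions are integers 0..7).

Char 1 ('E'): step: R->7, L=1; E->plug->E->R->C->L->B->refl->C->L'->A->R'->G->plug->G
Char 2 ('E'): step: R->0, L->2 (L advanced); E->plug->E->R->G->L->H->refl->A->L'->B->R'->D->plug->F
Char 3 ('A'): step: R->1, L=2; A->plug->A->R->E->L->C->refl->B->L'->H->R'->H->plug->H
Char 4 ('B'): step: R->2, L=2; B->plug->B->R->H->L->B->refl->C->L'->E->R'->C->plug->C
Char 5 ('G'): step: R->3, L=2; G->plug->G->R->C->L->G->refl->D->L'->A->R'->H->plug->H
Char 6 ('D'): step: R->4, L=2; D->plug->F->R->B->L->A->refl->H->L'->G->R'->C->plug->C
Char 7 ('G'): step: R->5, L=2; G->plug->G->R->E->L->C->refl->B->L'->H->R'->C->plug->C
Char 8 ('G'): step: R->6, L=2; G->plug->G->R->A->L->D->refl->G->L'->C->R'->C->plug->C
Char 9 ('C'): step: R->7, L=2; C->plug->C->R->G->L->H->refl->A->L'->B->R'->B->plug->B
Char 10 ('E'): step: R->0, L->3 (L advanced); E->plug->E->R->G->L->A->refl->H->L'->A->R'->A->plug->A
Char 11 ('F'): step: R->1, L=3; F->plug->D->R->F->L->G->refl->D->L'->C->R'->B->plug->B
Char 12 ('H'): step: R->2, L=3; H->plug->H->R->D->L->B->refl->C->L'->H->R'->B->plug->B
Final: ciphertext=GFHCHCCCBABB, RIGHT=2, LEFT=3

Answer: GFHCHCCCBABB 2 3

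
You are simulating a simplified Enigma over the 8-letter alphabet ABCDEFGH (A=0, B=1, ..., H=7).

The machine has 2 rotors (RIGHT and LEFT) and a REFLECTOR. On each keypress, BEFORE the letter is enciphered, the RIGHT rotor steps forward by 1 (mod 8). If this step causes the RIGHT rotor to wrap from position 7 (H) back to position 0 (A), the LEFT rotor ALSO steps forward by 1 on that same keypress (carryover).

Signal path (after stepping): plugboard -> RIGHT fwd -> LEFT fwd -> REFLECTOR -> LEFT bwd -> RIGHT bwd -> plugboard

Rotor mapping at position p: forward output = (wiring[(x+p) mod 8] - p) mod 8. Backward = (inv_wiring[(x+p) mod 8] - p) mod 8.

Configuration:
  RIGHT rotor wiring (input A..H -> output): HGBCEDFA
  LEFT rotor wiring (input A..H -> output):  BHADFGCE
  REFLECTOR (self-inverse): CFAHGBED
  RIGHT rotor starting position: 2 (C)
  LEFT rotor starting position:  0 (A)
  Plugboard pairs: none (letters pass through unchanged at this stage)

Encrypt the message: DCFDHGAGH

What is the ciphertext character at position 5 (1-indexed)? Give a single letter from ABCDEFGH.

Char 1 ('D'): step: R->3, L=0; D->plug->D->R->C->L->A->refl->C->L'->G->R'->H->plug->H
Char 2 ('C'): step: R->4, L=0; C->plug->C->R->B->L->H->refl->D->L'->D->R'->E->plug->E
Char 3 ('F'): step: R->5, L=0; F->plug->F->R->E->L->F->refl->B->L'->A->R'->B->plug->B
Char 4 ('D'): step: R->6, L=0; D->plug->D->R->A->L->B->refl->F->L'->E->R'->F->plug->F
Char 5 ('H'): step: R->7, L=0; H->plug->H->R->G->L->C->refl->A->L'->C->R'->D->plug->D

D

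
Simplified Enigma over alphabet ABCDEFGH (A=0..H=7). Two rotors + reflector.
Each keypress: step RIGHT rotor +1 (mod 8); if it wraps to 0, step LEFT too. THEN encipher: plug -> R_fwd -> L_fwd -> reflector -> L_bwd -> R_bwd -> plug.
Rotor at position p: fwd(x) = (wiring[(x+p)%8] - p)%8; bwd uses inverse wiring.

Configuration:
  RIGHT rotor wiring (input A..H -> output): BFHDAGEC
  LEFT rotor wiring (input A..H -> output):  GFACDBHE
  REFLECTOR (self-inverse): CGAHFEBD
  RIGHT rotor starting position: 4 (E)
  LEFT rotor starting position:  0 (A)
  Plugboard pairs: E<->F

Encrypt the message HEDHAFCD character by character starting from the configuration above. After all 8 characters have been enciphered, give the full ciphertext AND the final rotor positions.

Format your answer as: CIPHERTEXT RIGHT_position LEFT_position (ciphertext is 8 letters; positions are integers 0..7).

Char 1 ('H'): step: R->5, L=0; H->plug->H->R->D->L->C->refl->A->L'->C->R'->F->plug->E
Char 2 ('E'): step: R->6, L=0; E->plug->F->R->F->L->B->refl->G->L'->A->R'->H->plug->H
Char 3 ('D'): step: R->7, L=0; D->plug->D->R->A->L->G->refl->B->L'->F->R'->H->plug->H
Char 4 ('H'): step: R->0, L->1 (L advanced); H->plug->H->R->C->L->B->refl->G->L'->F->R'->B->plug->B
Char 5 ('A'): step: R->1, L=1; A->plug->A->R->E->L->A->refl->C->L'->D->R'->F->plug->E
Char 6 ('F'): step: R->2, L=1; F->plug->E->R->C->L->B->refl->G->L'->F->R'->A->plug->A
Char 7 ('C'): step: R->3, L=1; C->plug->C->R->D->L->C->refl->A->L'->E->R'->H->plug->H
Char 8 ('D'): step: R->4, L=1; D->plug->D->R->G->L->D->refl->H->L'->B->R'->F->plug->E
Final: ciphertext=EHHBEAHE, RIGHT=4, LEFT=1

Answer: EHHBEAHE 4 1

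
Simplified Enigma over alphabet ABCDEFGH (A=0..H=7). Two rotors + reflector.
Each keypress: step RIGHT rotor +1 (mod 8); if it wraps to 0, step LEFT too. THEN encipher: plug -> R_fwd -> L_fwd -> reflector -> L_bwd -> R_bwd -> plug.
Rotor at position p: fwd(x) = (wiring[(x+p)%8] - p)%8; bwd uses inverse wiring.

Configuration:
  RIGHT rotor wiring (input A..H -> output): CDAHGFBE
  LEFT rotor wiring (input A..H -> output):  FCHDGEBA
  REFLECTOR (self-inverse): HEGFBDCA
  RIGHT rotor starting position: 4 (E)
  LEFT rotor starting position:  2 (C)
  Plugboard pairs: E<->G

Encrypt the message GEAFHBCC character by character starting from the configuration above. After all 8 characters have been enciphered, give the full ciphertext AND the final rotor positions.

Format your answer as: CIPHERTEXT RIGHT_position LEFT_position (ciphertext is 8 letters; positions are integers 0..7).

Char 1 ('G'): step: R->5, L=2; G->plug->E->R->G->L->D->refl->F->L'->A->R'->A->plug->A
Char 2 ('E'): step: R->6, L=2; E->plug->G->R->A->L->F->refl->D->L'->G->R'->B->plug->B
Char 3 ('A'): step: R->7, L=2; A->plug->A->R->F->L->G->refl->C->L'->D->R'->B->plug->B
Char 4 ('F'): step: R->0, L->3 (L advanced); F->plug->F->R->F->L->C->refl->G->L'->D->R'->B->plug->B
Char 5 ('H'): step: R->1, L=3; H->plug->H->R->B->L->D->refl->F->L'->E->R'->E->plug->G
Char 6 ('B'): step: R->2, L=3; B->plug->B->R->F->L->C->refl->G->L'->D->R'->D->plug->D
Char 7 ('C'): step: R->3, L=3; C->plug->C->R->C->L->B->refl->E->L'->H->R'->F->plug->F
Char 8 ('C'): step: R->4, L=3; C->plug->C->R->F->L->C->refl->G->L'->D->R'->H->plug->H
Final: ciphertext=ABBBGDFH, RIGHT=4, LEFT=3

Answer: ABBBGDFH 4 3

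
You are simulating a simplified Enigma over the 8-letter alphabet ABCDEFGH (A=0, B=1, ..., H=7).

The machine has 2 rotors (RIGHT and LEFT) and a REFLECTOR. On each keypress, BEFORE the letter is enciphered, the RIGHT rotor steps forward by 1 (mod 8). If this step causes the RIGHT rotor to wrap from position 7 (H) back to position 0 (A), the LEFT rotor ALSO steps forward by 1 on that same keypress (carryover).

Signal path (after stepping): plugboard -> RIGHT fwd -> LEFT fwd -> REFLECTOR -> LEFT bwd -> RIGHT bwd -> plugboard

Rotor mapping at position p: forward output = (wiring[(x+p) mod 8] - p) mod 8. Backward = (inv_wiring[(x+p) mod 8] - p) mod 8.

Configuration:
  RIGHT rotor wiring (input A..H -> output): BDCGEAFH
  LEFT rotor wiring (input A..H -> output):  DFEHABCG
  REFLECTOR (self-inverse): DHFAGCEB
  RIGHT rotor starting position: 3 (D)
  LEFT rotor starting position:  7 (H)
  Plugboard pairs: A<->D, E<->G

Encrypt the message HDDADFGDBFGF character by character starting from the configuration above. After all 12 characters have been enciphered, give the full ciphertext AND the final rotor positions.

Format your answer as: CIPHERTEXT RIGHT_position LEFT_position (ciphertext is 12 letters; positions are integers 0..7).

Answer: CGGHAHFCDDFA 7 0

Derivation:
Char 1 ('H'): step: R->4, L=7; H->plug->H->R->C->L->G->refl->E->L'->B->R'->C->plug->C
Char 2 ('D'): step: R->5, L=7; D->plug->A->R->D->L->F->refl->C->L'->G->R'->E->plug->G
Char 3 ('D'): step: R->6, L=7; D->plug->A->R->H->L->D->refl->A->L'->E->R'->E->plug->G
Char 4 ('A'): step: R->7, L=7; A->plug->D->R->D->L->F->refl->C->L'->G->R'->H->plug->H
Char 5 ('D'): step: R->0, L->0 (L advanced); D->plug->A->R->B->L->F->refl->C->L'->G->R'->D->plug->A
Char 6 ('F'): step: R->1, L=0; F->plug->F->R->E->L->A->refl->D->L'->A->R'->H->plug->H
Char 7 ('G'): step: R->2, L=0; G->plug->E->R->D->L->H->refl->B->L'->F->R'->F->plug->F
Char 8 ('D'): step: R->3, L=0; D->plug->A->R->D->L->H->refl->B->L'->F->R'->C->plug->C
Char 9 ('B'): step: R->4, L=0; B->plug->B->R->E->L->A->refl->D->L'->A->R'->A->plug->D
Char 10 ('F'): step: R->5, L=0; F->plug->F->R->F->L->B->refl->H->L'->D->R'->A->plug->D
Char 11 ('G'): step: R->6, L=0; G->plug->E->R->E->L->A->refl->D->L'->A->R'->F->plug->F
Char 12 ('F'): step: R->7, L=0; F->plug->F->R->F->L->B->refl->H->L'->D->R'->D->plug->A
Final: ciphertext=CGGHAHFCDDFA, RIGHT=7, LEFT=0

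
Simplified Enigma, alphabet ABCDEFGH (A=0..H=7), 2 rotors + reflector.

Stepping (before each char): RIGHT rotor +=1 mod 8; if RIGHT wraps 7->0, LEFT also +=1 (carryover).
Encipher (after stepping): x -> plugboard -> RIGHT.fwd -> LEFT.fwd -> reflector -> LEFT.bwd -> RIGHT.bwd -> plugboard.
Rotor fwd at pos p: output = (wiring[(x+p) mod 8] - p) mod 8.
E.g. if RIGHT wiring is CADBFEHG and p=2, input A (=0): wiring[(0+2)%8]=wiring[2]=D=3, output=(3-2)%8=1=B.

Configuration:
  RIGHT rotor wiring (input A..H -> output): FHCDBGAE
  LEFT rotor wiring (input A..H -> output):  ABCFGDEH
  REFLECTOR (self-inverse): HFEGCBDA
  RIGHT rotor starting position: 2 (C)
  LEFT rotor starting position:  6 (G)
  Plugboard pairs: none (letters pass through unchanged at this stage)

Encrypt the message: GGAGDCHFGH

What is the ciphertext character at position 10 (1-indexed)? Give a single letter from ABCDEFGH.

Char 1 ('G'): step: R->3, L=6; G->plug->G->R->E->L->E->refl->C->L'->C->R'->F->plug->F
Char 2 ('G'): step: R->4, L=6; G->plug->G->R->G->L->A->refl->H->L'->F->R'->A->plug->A
Char 3 ('A'): step: R->5, L=6; A->plug->A->R->B->L->B->refl->F->L'->H->R'->C->plug->C
Char 4 ('G'): step: R->6, L=6; G->plug->G->R->D->L->D->refl->G->L'->A->R'->H->plug->H
Char 5 ('D'): step: R->7, L=6; D->plug->D->R->D->L->D->refl->G->L'->A->R'->C->plug->C
Char 6 ('C'): step: R->0, L->7 (L advanced); C->plug->C->R->C->L->C->refl->E->L'->G->R'->F->plug->F
Char 7 ('H'): step: R->1, L=7; H->plug->H->R->E->L->G->refl->D->L'->D->R'->G->plug->G
Char 8 ('F'): step: R->2, L=7; F->plug->F->R->C->L->C->refl->E->L'->G->R'->E->plug->E
Char 9 ('G'): step: R->3, L=7; G->plug->G->R->E->L->G->refl->D->L'->D->R'->C->plug->C
Char 10 ('H'): step: R->4, L=7; H->plug->H->R->H->L->F->refl->B->L'->B->R'->E->plug->E

E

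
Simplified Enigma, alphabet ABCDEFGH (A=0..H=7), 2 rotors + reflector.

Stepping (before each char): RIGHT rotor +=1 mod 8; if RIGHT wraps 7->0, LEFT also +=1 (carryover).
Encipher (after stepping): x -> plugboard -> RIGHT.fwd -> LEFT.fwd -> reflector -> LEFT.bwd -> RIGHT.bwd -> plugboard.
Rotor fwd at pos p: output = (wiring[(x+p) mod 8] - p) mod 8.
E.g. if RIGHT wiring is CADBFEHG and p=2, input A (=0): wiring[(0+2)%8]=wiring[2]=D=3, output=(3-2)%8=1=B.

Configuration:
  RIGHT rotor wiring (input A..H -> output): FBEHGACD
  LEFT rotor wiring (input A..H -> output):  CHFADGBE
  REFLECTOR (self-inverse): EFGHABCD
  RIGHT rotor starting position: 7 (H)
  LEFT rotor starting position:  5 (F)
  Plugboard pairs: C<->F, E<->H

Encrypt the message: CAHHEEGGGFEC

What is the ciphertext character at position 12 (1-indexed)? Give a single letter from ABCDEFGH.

Char 1 ('C'): step: R->0, L->6 (L advanced); C->plug->F->R->A->L->D->refl->H->L'->E->R'->C->plug->F
Char 2 ('A'): step: R->1, L=6; A->plug->A->R->A->L->D->refl->H->L'->E->R'->H->plug->E
Char 3 ('H'): step: R->2, L=6; H->plug->E->R->A->L->D->refl->H->L'->E->R'->C->plug->F
Char 4 ('H'): step: R->3, L=6; H->plug->E->R->A->L->D->refl->H->L'->E->R'->A->plug->A
Char 5 ('E'): step: R->4, L=6; E->plug->H->R->D->L->B->refl->F->L'->G->R'->C->plug->F
Char 6 ('E'): step: R->5, L=6; E->plug->H->R->B->L->G->refl->C->L'->F->R'->B->plug->B
Char 7 ('G'): step: R->6, L=6; G->plug->G->R->A->L->D->refl->H->L'->E->R'->A->plug->A
Char 8 ('G'): step: R->7, L=6; G->plug->G->R->B->L->G->refl->C->L'->F->R'->D->plug->D
Char 9 ('G'): step: R->0, L->7 (L advanced); G->plug->G->R->C->L->A->refl->E->L'->F->R'->A->plug->A
Char 10 ('F'): step: R->1, L=7; F->plug->C->R->G->L->H->refl->D->L'->B->R'->F->plug->C
Char 11 ('E'): step: R->2, L=7; E->plug->H->R->H->L->C->refl->G->L'->D->R'->G->plug->G
Char 12 ('C'): step: R->3, L=7; C->plug->F->R->C->L->A->refl->E->L'->F->R'->C->plug->F

F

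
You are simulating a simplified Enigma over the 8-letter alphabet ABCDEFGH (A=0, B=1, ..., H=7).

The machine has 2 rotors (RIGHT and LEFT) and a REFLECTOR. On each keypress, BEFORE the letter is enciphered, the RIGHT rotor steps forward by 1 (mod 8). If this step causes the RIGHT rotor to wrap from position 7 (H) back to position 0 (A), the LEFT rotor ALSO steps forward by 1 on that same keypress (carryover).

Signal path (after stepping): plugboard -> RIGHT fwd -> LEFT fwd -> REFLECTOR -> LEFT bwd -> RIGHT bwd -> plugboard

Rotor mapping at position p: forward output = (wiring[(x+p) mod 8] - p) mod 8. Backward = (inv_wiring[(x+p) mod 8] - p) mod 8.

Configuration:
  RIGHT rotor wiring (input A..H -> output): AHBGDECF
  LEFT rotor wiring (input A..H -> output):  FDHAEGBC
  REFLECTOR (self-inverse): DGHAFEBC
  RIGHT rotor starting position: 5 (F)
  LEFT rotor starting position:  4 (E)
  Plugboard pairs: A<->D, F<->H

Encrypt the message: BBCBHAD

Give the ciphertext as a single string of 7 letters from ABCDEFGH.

Char 1 ('B'): step: R->6, L=4; B->plug->B->R->H->L->E->refl->F->L'->C->R'->C->plug->C
Char 2 ('B'): step: R->7, L=4; B->plug->B->R->B->L->C->refl->H->L'->F->R'->G->plug->G
Char 3 ('C'): step: R->0, L->5 (L advanced); C->plug->C->R->B->L->E->refl->F->L'->C->R'->G->plug->G
Char 4 ('B'): step: R->1, L=5; B->plug->B->R->A->L->B->refl->G->L'->E->R'->G->plug->G
Char 5 ('H'): step: R->2, L=5; H->plug->F->R->D->L->A->refl->D->L'->G->R'->G->plug->G
Char 6 ('A'): step: R->3, L=5; A->plug->D->R->H->L->H->refl->C->L'->F->R'->F->plug->H
Char 7 ('D'): step: R->4, L=5; D->plug->A->R->H->L->H->refl->C->L'->F->R'->G->plug->G

Answer: CGGGGHG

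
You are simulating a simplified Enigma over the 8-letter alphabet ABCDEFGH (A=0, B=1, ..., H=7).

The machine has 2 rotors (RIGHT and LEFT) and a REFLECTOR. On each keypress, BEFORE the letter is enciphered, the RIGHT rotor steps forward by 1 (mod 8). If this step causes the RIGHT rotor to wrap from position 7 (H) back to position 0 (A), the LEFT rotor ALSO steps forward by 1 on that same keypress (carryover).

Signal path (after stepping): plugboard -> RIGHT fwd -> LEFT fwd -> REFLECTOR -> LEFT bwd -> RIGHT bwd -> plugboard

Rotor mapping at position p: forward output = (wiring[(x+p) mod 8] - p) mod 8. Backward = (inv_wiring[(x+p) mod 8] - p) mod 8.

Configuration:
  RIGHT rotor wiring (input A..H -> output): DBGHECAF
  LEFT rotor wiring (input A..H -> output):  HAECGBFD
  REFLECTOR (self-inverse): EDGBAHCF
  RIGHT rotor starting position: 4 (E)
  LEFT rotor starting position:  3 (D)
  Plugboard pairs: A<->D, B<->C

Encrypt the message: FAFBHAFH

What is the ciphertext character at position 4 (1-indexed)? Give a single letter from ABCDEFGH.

Char 1 ('F'): step: R->5, L=3; F->plug->F->R->B->L->D->refl->B->L'->H->R'->H->plug->H
Char 2 ('A'): step: R->6, L=3; A->plug->D->R->D->L->C->refl->G->L'->C->R'->A->plug->D
Char 3 ('F'): step: R->7, L=3; F->plug->F->R->F->L->E->refl->A->L'->E->R'->B->plug->C
Char 4 ('B'): step: R->0, L->4 (L advanced); B->plug->C->R->G->L->A->refl->E->L'->F->R'->H->plug->H

H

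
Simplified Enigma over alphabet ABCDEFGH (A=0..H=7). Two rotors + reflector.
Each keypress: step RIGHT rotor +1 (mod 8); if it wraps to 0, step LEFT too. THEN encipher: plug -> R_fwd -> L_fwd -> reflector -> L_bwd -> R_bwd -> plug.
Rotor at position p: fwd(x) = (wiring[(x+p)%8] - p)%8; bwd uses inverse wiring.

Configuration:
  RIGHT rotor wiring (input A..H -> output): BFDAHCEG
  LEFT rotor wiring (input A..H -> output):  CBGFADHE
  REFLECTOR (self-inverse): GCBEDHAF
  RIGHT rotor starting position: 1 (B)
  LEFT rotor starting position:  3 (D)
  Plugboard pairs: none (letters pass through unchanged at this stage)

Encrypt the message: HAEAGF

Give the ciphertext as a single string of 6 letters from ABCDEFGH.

Char 1 ('H'): step: R->2, L=3; H->plug->H->R->D->L->E->refl->D->L'->H->R'->G->plug->G
Char 2 ('A'): step: R->3, L=3; A->plug->A->R->F->L->H->refl->F->L'->B->R'->D->plug->D
Char 3 ('E'): step: R->4, L=3; E->plug->E->R->F->L->H->refl->F->L'->B->R'->F->plug->F
Char 4 ('A'): step: R->5, L=3; A->plug->A->R->F->L->H->refl->F->L'->B->R'->C->plug->C
Char 5 ('G'): step: R->6, L=3; G->plug->G->R->B->L->F->refl->H->L'->F->R'->E->plug->E
Char 6 ('F'): step: R->7, L=3; F->plug->F->R->A->L->C->refl->B->L'->E->R'->D->plug->D

Answer: GDFCED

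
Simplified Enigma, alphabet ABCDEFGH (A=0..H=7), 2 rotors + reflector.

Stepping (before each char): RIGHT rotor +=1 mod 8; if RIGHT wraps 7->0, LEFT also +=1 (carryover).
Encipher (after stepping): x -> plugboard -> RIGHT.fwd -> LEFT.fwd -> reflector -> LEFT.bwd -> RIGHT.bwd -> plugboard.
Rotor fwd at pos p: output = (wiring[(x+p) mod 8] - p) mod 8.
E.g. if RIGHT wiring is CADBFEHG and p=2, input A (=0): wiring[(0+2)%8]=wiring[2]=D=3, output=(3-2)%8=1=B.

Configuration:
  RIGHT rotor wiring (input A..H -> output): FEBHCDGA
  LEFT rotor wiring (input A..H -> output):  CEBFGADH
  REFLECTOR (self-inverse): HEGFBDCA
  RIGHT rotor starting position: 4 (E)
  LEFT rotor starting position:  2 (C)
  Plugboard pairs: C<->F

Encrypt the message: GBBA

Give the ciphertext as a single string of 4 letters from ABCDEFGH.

Answer: CGEC

Derivation:
Char 1 ('G'): step: R->5, L=2; G->plug->G->R->C->L->E->refl->B->L'->E->R'->F->plug->C
Char 2 ('B'): step: R->6, L=2; B->plug->B->R->C->L->E->refl->B->L'->E->R'->G->plug->G
Char 3 ('B'): step: R->7, L=2; B->plug->B->R->G->L->A->refl->H->L'->A->R'->E->plug->E
Char 4 ('A'): step: R->0, L->3 (L advanced); A->plug->A->R->F->L->H->refl->A->L'->D->R'->F->plug->C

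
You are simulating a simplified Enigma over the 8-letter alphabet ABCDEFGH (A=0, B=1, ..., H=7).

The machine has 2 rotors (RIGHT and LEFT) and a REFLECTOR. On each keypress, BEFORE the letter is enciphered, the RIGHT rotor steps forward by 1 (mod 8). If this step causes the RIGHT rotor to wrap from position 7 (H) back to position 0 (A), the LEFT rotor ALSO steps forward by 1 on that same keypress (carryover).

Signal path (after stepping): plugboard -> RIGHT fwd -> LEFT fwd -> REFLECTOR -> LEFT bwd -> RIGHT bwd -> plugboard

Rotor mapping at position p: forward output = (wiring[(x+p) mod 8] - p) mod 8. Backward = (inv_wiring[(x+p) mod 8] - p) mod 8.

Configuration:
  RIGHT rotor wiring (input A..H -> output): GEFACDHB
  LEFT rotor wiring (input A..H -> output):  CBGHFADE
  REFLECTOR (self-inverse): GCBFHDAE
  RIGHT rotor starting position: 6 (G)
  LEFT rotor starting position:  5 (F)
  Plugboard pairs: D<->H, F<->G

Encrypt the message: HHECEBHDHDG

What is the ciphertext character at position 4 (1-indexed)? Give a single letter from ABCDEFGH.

Char 1 ('H'): step: R->7, L=5; H->plug->D->R->G->L->C->refl->B->L'->F->R'->C->plug->C
Char 2 ('H'): step: R->0, L->6 (L advanced); H->plug->D->R->A->L->F->refl->D->L'->D->R'->F->plug->G
Char 3 ('E'): step: R->1, L=6; E->plug->E->R->C->L->E->refl->H->L'->G->R'->F->plug->G
Char 4 ('C'): step: R->2, L=6; C->plug->C->R->A->L->F->refl->D->L'->D->R'->A->plug->A

A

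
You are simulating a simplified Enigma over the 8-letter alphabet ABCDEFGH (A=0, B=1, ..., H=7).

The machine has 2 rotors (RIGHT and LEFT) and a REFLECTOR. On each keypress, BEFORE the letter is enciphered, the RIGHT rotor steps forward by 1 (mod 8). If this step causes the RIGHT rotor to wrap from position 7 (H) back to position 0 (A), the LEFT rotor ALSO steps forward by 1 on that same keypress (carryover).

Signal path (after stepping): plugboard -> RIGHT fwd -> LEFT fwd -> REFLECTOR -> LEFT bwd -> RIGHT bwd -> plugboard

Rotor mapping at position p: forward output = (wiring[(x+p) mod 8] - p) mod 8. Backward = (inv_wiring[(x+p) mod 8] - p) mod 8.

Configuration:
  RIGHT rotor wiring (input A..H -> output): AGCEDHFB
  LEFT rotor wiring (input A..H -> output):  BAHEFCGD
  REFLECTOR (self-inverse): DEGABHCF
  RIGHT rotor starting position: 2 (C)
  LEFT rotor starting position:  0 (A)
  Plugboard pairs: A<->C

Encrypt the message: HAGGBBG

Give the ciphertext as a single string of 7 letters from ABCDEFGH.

Char 1 ('H'): step: R->3, L=0; H->plug->H->R->H->L->D->refl->A->L'->B->R'->A->plug->C
Char 2 ('A'): step: R->4, L=0; A->plug->C->R->B->L->A->refl->D->L'->H->R'->A->plug->C
Char 3 ('G'): step: R->5, L=0; G->plug->G->R->H->L->D->refl->A->L'->B->R'->E->plug->E
Char 4 ('G'): step: R->6, L=0; G->plug->G->R->F->L->C->refl->G->L'->G->R'->F->plug->F
Char 5 ('B'): step: R->7, L=0; B->plug->B->R->B->L->A->refl->D->L'->H->R'->C->plug->A
Char 6 ('B'): step: R->0, L->1 (L advanced); B->plug->B->R->G->L->C->refl->G->L'->B->R'->H->plug->H
Char 7 ('G'): step: R->1, L=1; G->plug->G->R->A->L->H->refl->F->L'->F->R'->A->plug->C

Answer: CCEFAHC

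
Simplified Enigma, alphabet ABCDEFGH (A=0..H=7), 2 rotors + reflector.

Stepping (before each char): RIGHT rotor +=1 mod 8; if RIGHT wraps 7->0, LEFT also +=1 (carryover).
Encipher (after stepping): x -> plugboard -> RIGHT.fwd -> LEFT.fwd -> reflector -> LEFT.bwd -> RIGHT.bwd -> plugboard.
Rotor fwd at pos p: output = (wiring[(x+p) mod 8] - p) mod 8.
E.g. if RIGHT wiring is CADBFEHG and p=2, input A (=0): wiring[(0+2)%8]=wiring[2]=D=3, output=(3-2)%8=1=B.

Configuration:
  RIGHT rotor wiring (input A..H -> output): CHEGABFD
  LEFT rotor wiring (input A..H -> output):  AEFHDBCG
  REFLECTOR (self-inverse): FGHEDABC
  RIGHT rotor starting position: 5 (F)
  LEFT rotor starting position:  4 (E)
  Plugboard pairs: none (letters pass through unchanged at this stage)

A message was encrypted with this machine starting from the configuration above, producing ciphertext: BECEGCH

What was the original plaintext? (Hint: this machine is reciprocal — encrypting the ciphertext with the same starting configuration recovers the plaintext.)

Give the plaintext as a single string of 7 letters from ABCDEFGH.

Answer: DADBEGD

Derivation:
Char 1 ('B'): step: R->6, L=4; B->plug->B->R->F->L->A->refl->F->L'->B->R'->D->plug->D
Char 2 ('E'): step: R->7, L=4; E->plug->E->R->H->L->D->refl->E->L'->E->R'->A->plug->A
Char 3 ('C'): step: R->0, L->5 (L advanced); C->plug->C->R->E->L->H->refl->C->L'->G->R'->D->plug->D
Char 4 ('E'): step: R->1, L=5; E->plug->E->R->A->L->E->refl->D->L'->D->R'->B->plug->B
Char 5 ('G'): step: R->2, L=5; G->plug->G->R->A->L->E->refl->D->L'->D->R'->E->plug->E
Char 6 ('C'): step: R->3, L=5; C->plug->C->R->G->L->C->refl->H->L'->E->R'->G->plug->G
Char 7 ('H'): step: R->4, L=5; H->plug->H->R->C->L->B->refl->G->L'->H->R'->D->plug->D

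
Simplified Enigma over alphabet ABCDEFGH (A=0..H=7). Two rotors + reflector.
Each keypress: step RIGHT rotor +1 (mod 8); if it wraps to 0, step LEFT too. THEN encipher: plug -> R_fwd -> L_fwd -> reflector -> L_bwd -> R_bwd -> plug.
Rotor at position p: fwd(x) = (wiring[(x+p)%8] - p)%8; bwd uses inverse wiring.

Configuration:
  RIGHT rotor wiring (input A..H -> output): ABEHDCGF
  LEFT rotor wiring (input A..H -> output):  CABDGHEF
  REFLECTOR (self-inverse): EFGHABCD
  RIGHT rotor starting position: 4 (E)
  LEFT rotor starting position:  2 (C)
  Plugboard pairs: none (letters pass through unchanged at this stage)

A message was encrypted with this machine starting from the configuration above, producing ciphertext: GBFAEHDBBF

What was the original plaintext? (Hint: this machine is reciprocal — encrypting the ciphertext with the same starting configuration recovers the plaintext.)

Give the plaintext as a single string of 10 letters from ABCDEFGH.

Char 1 ('G'): step: R->5, L=2; G->plug->G->R->C->L->E->refl->A->L'->G->R'->H->plug->H
Char 2 ('B'): step: R->6, L=2; B->plug->B->R->H->L->G->refl->C->L'->E->R'->H->plug->H
Char 3 ('F'): step: R->7, L=2; F->plug->F->R->E->L->C->refl->G->L'->H->R'->H->plug->H
Char 4 ('A'): step: R->0, L->3 (L advanced); A->plug->A->R->A->L->A->refl->E->L'->C->R'->F->plug->F
Char 5 ('E'): step: R->1, L=3; E->plug->E->R->B->L->D->refl->H->L'->F->R'->F->plug->F
Char 6 ('H'): step: R->2, L=3; H->plug->H->R->H->L->G->refl->C->L'->E->R'->E->plug->E
Char 7 ('D'): step: R->3, L=3; D->plug->D->R->D->L->B->refl->F->L'->G->R'->G->plug->G
Char 8 ('B'): step: R->4, L=3; B->plug->B->R->G->L->F->refl->B->L'->D->R'->H->plug->H
Char 9 ('B'): step: R->5, L=3; B->plug->B->R->B->L->D->refl->H->L'->F->R'->A->plug->A
Char 10 ('F'): step: R->6, L=3; F->plug->F->R->B->L->D->refl->H->L'->F->R'->G->plug->G

Answer: HHHFFEGHAG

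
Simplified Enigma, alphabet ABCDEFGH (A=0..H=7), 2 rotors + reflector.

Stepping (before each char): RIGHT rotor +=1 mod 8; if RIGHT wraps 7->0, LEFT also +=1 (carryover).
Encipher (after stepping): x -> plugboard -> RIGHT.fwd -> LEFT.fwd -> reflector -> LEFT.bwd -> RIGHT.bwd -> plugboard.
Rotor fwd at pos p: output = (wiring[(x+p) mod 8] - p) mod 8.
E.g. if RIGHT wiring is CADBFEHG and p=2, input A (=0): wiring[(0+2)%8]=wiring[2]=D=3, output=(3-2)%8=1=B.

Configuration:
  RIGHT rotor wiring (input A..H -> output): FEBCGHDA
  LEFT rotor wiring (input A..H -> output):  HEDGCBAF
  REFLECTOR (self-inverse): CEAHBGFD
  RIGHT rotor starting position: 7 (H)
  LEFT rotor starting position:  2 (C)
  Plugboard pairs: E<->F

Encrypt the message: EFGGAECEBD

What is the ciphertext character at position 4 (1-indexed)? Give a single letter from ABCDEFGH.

Char 1 ('E'): step: R->0, L->3 (L advanced); E->plug->F->R->H->L->A->refl->C->L'->E->R'->B->plug->B
Char 2 ('F'): step: R->1, L=3; F->plug->E->R->G->L->B->refl->E->L'->F->R'->D->plug->D
Char 3 ('G'): step: R->2, L=3; G->plug->G->R->D->L->F->refl->G->L'->C->R'->H->plug->H
Char 4 ('G'): step: R->3, L=3; G->plug->G->R->B->L->H->refl->D->L'->A->R'->D->plug->D

D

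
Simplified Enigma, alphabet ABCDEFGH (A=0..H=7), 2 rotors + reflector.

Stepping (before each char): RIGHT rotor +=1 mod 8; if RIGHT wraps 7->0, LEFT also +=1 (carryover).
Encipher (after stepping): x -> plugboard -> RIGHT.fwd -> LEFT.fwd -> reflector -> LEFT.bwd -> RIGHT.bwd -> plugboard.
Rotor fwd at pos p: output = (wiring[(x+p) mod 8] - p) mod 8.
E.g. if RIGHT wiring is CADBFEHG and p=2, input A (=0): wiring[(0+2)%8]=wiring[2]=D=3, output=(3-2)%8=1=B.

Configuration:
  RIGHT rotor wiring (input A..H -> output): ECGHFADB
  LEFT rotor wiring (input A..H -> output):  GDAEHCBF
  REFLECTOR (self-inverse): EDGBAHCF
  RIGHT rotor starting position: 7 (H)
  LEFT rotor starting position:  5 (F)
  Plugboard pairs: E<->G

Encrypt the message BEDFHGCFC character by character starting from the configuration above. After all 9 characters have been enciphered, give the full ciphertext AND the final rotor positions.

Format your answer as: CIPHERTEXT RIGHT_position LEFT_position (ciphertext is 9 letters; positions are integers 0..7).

Answer: DCHHACGGE 0 7

Derivation:
Char 1 ('B'): step: R->0, L->6 (L advanced); B->plug->B->R->C->L->A->refl->E->L'->H->R'->D->plug->D
Char 2 ('E'): step: R->1, L=6; E->plug->G->R->A->L->D->refl->B->L'->G->R'->C->plug->C
Char 3 ('D'): step: R->2, L=6; D->plug->D->R->G->L->B->refl->D->L'->A->R'->H->plug->H
Char 4 ('F'): step: R->3, L=6; F->plug->F->R->B->L->H->refl->F->L'->D->R'->H->plug->H
Char 5 ('H'): step: R->4, L=6; H->plug->H->R->D->L->F->refl->H->L'->B->R'->A->plug->A
Char 6 ('G'): step: R->5, L=6; G->plug->E->R->F->L->G->refl->C->L'->E->R'->C->plug->C
Char 7 ('C'): step: R->6, L=6; C->plug->C->R->G->L->B->refl->D->L'->A->R'->E->plug->G
Char 8 ('F'): step: R->7, L=6; F->plug->F->R->G->L->B->refl->D->L'->A->R'->E->plug->G
Char 9 ('C'): step: R->0, L->7 (L advanced); C->plug->C->R->G->L->D->refl->B->L'->D->R'->G->plug->E
Final: ciphertext=DCHHACGGE, RIGHT=0, LEFT=7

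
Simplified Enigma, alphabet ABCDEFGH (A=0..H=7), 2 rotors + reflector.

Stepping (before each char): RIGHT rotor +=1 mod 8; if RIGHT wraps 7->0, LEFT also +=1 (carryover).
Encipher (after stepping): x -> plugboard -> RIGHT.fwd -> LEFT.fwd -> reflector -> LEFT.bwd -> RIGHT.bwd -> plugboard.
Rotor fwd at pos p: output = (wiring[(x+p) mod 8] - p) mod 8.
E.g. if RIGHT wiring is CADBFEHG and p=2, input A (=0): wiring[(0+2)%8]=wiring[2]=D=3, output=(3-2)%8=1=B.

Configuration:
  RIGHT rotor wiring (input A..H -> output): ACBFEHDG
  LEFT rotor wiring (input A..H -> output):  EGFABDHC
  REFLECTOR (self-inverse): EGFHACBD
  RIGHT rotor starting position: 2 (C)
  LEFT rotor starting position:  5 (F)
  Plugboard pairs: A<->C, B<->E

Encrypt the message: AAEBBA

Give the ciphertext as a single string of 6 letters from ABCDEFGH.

Answer: DGDGAG

Derivation:
Char 1 ('A'): step: R->3, L=5; A->plug->C->R->E->L->B->refl->G->L'->A->R'->D->plug->D
Char 2 ('A'): step: R->4, L=5; A->plug->C->R->H->L->E->refl->A->L'->F->R'->G->plug->G
Char 3 ('E'): step: R->5, L=5; E->plug->B->R->G->L->D->refl->H->L'->D->R'->D->plug->D
Char 4 ('B'): step: R->6, L=5; B->plug->E->R->D->L->H->refl->D->L'->G->R'->G->plug->G
Char 5 ('B'): step: R->7, L=5; B->plug->E->R->G->L->D->refl->H->L'->D->R'->C->plug->A
Char 6 ('A'): step: R->0, L->6 (L advanced); A->plug->C->R->B->L->E->refl->A->L'->D->R'->G->plug->G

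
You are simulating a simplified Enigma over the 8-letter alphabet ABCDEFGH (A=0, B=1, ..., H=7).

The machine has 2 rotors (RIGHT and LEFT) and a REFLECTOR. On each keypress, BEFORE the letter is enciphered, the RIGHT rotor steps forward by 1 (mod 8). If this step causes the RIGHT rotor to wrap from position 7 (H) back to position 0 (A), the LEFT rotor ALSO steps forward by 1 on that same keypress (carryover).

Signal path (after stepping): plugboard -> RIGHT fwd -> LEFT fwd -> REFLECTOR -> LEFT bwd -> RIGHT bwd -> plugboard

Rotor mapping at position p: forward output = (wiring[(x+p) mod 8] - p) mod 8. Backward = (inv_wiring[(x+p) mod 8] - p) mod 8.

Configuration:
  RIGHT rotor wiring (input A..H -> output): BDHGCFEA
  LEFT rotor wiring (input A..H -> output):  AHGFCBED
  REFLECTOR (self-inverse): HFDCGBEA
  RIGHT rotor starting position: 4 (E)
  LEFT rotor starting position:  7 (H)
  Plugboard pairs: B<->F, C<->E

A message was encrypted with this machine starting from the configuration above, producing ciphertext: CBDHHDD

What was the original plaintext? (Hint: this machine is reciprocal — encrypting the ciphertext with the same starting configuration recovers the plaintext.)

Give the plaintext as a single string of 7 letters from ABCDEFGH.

Answer: HGEADAG

Derivation:
Char 1 ('C'): step: R->5, L=7; C->plug->E->R->G->L->C->refl->D->L'->F->R'->H->plug->H
Char 2 ('B'): step: R->6, L=7; B->plug->F->R->A->L->E->refl->G->L'->E->R'->G->plug->G
Char 3 ('D'): step: R->7, L=7; D->plug->D->R->A->L->E->refl->G->L'->E->R'->C->plug->E
Char 4 ('H'): step: R->0, L->0 (L advanced); H->plug->H->R->A->L->A->refl->H->L'->B->R'->A->plug->A
Char 5 ('H'): step: R->1, L=0; H->plug->H->R->A->L->A->refl->H->L'->B->R'->D->plug->D
Char 6 ('D'): step: R->2, L=0; D->plug->D->R->D->L->F->refl->B->L'->F->R'->A->plug->A
Char 7 ('D'): step: R->3, L=0; D->plug->D->R->B->L->H->refl->A->L'->A->R'->G->plug->G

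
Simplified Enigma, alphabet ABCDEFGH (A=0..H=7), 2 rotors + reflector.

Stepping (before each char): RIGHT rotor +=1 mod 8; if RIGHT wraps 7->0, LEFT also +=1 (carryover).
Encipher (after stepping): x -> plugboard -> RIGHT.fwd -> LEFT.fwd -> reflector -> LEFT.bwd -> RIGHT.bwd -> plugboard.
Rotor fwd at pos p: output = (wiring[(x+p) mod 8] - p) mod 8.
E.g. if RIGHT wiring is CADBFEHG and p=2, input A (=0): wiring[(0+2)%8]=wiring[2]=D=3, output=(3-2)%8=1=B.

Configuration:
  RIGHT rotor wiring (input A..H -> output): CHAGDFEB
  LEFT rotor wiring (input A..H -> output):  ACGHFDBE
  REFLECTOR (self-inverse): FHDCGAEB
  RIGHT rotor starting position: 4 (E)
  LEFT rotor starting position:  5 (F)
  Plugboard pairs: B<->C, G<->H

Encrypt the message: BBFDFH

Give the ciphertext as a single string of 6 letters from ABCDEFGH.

Answer: CGEFGE

Derivation:
Char 1 ('B'): step: R->5, L=5; B->plug->C->R->E->L->F->refl->A->L'->H->R'->B->plug->C
Char 2 ('B'): step: R->6, L=5; B->plug->C->R->E->L->F->refl->A->L'->H->R'->H->plug->G
Char 3 ('F'): step: R->7, L=5; F->plug->F->R->E->L->F->refl->A->L'->H->R'->E->plug->E
Char 4 ('D'): step: R->0, L->6 (L advanced); D->plug->D->R->G->L->H->refl->B->L'->F->R'->F->plug->F
Char 5 ('F'): step: R->1, L=6; F->plug->F->R->D->L->E->refl->G->L'->B->R'->H->plug->G
Char 6 ('H'): step: R->2, L=6; H->plug->G->R->A->L->D->refl->C->L'->C->R'->E->plug->E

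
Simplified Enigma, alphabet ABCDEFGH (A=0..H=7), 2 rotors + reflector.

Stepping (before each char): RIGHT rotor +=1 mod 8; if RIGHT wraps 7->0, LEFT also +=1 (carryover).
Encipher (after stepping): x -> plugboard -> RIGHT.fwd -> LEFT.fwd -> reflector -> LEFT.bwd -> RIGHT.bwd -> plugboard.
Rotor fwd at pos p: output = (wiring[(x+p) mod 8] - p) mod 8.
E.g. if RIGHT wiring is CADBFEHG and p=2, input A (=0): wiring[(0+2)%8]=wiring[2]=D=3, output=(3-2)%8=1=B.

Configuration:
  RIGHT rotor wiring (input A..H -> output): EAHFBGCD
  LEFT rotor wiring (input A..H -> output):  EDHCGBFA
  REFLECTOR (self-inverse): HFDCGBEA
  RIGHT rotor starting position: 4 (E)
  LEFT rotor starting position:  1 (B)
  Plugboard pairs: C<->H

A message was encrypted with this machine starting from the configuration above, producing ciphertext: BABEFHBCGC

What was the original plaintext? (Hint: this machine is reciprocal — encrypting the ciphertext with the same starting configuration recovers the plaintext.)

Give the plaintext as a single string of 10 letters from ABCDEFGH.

Answer: AHHCCECGDF

Derivation:
Char 1 ('B'): step: R->5, L=1; B->plug->B->R->F->L->E->refl->G->L'->B->R'->A->plug->A
Char 2 ('A'): step: R->6, L=1; A->plug->A->R->E->L->A->refl->H->L'->G->R'->C->plug->H
Char 3 ('B'): step: R->7, L=1; B->plug->B->R->F->L->E->refl->G->L'->B->R'->C->plug->H
Char 4 ('E'): step: R->0, L->2 (L advanced); E->plug->E->R->B->L->A->refl->H->L'->D->R'->H->plug->C
Char 5 ('F'): step: R->1, L=2; F->plug->F->R->B->L->A->refl->H->L'->D->R'->H->plug->C
Char 6 ('H'): step: R->2, L=2; H->plug->C->R->H->L->B->refl->F->L'->A->R'->E->plug->E
Char 7 ('B'): step: R->3, L=2; B->plug->B->R->G->L->C->refl->D->L'->E->R'->H->plug->C
Char 8 ('C'): step: R->4, L=2; C->plug->H->R->B->L->A->refl->H->L'->D->R'->G->plug->G
Char 9 ('G'): step: R->5, L=2; G->plug->G->R->A->L->F->refl->B->L'->H->R'->D->plug->D
Char 10 ('C'): step: R->6, L=2; C->plug->H->R->A->L->F->refl->B->L'->H->R'->F->plug->F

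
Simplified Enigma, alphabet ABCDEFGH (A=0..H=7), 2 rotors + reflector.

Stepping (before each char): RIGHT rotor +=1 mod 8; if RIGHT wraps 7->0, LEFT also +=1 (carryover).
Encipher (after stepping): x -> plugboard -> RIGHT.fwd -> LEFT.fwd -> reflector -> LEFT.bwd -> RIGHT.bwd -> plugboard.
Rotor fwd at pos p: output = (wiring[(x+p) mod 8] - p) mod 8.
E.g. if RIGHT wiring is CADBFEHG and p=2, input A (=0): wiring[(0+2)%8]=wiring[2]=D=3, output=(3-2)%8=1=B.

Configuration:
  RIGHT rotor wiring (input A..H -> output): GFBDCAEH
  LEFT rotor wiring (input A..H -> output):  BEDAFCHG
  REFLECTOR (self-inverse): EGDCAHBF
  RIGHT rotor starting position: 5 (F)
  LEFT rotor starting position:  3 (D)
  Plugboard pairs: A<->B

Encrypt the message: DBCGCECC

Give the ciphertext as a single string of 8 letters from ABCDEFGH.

Char 1 ('D'): step: R->6, L=3; D->plug->D->R->H->L->A->refl->E->L'->D->R'->E->plug->E
Char 2 ('B'): step: R->7, L=3; B->plug->A->R->A->L->F->refl->H->L'->C->R'->D->plug->D
Char 3 ('C'): step: R->0, L->4 (L advanced); C->plug->C->R->B->L->G->refl->B->L'->A->R'->F->plug->F
Char 4 ('G'): step: R->1, L=4; G->plug->G->R->G->L->H->refl->F->L'->E->R'->A->plug->B
Char 5 ('C'): step: R->2, L=4; C->plug->C->R->A->L->B->refl->G->L'->B->R'->B->plug->A
Char 6 ('E'): step: R->3, L=4; E->plug->E->R->E->L->F->refl->H->L'->G->R'->H->plug->H
Char 7 ('C'): step: R->4, L=4; C->plug->C->R->A->L->B->refl->G->L'->B->R'->F->plug->F
Char 8 ('C'): step: R->5, L=4; C->plug->C->R->C->L->D->refl->C->L'->D->R'->A->plug->B

Answer: EDFBAHFB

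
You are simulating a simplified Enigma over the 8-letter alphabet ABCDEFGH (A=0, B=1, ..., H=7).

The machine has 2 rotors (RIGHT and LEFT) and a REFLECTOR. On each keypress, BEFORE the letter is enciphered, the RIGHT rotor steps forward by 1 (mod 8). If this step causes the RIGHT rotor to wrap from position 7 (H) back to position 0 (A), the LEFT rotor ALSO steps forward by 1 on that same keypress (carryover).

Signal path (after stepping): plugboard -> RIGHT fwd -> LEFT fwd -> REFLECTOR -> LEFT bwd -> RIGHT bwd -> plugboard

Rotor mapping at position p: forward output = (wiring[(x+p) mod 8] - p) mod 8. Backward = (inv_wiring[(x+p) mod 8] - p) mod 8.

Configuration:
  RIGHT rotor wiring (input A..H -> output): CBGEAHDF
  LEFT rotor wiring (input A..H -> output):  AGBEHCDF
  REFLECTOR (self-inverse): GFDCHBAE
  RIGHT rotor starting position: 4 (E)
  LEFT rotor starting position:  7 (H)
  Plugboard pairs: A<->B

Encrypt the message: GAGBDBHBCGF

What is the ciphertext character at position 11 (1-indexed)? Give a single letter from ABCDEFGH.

Char 1 ('G'): step: R->5, L=7; G->plug->G->R->H->L->E->refl->H->L'->C->R'->A->plug->B
Char 2 ('A'): step: R->6, L=7; A->plug->B->R->H->L->E->refl->H->L'->C->R'->G->plug->G
Char 3 ('G'): step: R->7, L=7; G->plug->G->R->A->L->G->refl->A->L'->F->R'->E->plug->E
Char 4 ('B'): step: R->0, L->0 (L advanced); B->plug->A->R->C->L->B->refl->F->L'->H->R'->F->plug->F
Char 5 ('D'): step: R->1, L=0; D->plug->D->R->H->L->F->refl->B->L'->C->R'->F->plug->F
Char 6 ('B'): step: R->2, L=0; B->plug->A->R->E->L->H->refl->E->L'->D->R'->F->plug->F
Char 7 ('H'): step: R->3, L=0; H->plug->H->R->D->L->E->refl->H->L'->E->R'->C->plug->C
Char 8 ('B'): step: R->4, L=0; B->plug->A->R->E->L->H->refl->E->L'->D->R'->B->plug->A
Char 9 ('C'): step: R->5, L=0; C->plug->C->R->A->L->A->refl->G->L'->B->R'->F->plug->F
Char 10 ('G'): step: R->6, L=0; G->plug->G->R->C->L->B->refl->F->L'->H->R'->B->plug->A
Char 11 ('F'): step: R->7, L=0; F->plug->F->R->B->L->G->refl->A->L'->A->R'->G->plug->G

G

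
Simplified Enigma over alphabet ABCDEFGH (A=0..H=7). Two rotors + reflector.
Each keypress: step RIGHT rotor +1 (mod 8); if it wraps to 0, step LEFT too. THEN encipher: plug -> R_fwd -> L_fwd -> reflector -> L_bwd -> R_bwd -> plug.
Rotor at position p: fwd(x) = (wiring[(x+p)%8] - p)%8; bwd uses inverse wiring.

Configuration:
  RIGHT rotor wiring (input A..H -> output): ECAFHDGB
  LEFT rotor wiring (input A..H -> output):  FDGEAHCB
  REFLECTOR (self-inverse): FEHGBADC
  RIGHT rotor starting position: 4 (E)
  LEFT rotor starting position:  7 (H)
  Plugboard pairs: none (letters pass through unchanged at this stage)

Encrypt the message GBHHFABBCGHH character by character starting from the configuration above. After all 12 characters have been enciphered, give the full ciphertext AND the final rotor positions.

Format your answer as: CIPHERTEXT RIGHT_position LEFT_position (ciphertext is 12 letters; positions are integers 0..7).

Char 1 ('G'): step: R->5, L=7; G->plug->G->R->A->L->C->refl->H->L'->D->R'->F->plug->F
Char 2 ('B'): step: R->6, L=7; B->plug->B->R->D->L->H->refl->C->L'->A->R'->A->plug->A
Char 3 ('H'): step: R->7, L=7; H->plug->H->R->H->L->D->refl->G->L'->B->R'->D->plug->D
Char 4 ('H'): step: R->0, L->0 (L advanced); H->plug->H->R->B->L->D->refl->G->L'->C->R'->B->plug->B
Char 5 ('F'): step: R->1, L=0; F->plug->F->R->F->L->H->refl->C->L'->G->R'->D->plug->D
Char 6 ('A'): step: R->2, L=0; A->plug->A->R->G->L->C->refl->H->L'->F->R'->C->plug->C
Char 7 ('B'): step: R->3, L=0; B->plug->B->R->E->L->A->refl->F->L'->A->R'->C->plug->C
Char 8 ('B'): step: R->4, L=0; B->plug->B->R->H->L->B->refl->E->L'->D->R'->A->plug->A
Char 9 ('C'): step: R->5, L=0; C->plug->C->R->E->L->A->refl->F->L'->A->R'->G->plug->G
Char 10 ('G'): step: R->6, L=0; G->plug->G->R->B->L->D->refl->G->L'->C->R'->E->plug->E
Char 11 ('H'): step: R->7, L=0; H->plug->H->R->H->L->B->refl->E->L'->D->R'->C->plug->C
Char 12 ('H'): step: R->0, L->1 (L advanced); H->plug->H->R->B->L->F->refl->A->L'->G->R'->G->plug->G
Final: ciphertext=FADBDCCAGECG, RIGHT=0, LEFT=1

Answer: FADBDCCAGECG 0 1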